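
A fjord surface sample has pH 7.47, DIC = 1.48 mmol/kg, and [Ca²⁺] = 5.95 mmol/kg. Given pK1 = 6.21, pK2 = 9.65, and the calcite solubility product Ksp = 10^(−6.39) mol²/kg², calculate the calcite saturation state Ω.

α₂ = 1 / (1 + [H⁺]/K2 + [H⁺]²/(K1K2)) = 1 / (1 + 10^+2.18 + 10^+0.92)
   = 1 / (1 + 151.36 + 8.3176) = 1/160.67 = 0.006224
[CO3²⁻] = α₂ × DIC = 0.006224 × 1.48 = 0.009211 mmol/kg = 9.211 μmol/kg
Ksp = 10^(−6.39) = 4.074×10^-7
Ω = [Ca²⁺][CO3²⁻]/Ksp = (5.95×10^-3)(9.211×10^-6) / 4.074×10^-7 = 0.135

Ω = 0.135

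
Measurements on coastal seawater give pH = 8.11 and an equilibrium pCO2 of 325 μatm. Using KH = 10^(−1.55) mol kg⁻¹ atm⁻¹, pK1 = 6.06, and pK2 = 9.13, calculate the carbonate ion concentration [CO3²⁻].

[CO2*] = KH · pCO2 = 10^(−1.55) × 325×10^-6 = 9.160×10^-6 mol/kg
α₀ = 1/(1 + K1/[H⁺] + K1K2/[H⁺]²) = 1/(1 + 10^+2.05 + 10^+1.03) = 0.008070
DIC = [CO2*]/α₀ = 9.160×10^-6 / 0.008070 = 1.135 mmol/kg
[CO3²⁻] = α₂·DIC; α₂ = 0.08647, so [CO3²⁻] = 0.08647 × 1.135 = 0.0981 mmol/kg

[CO3²⁻] = 0.0981 mmol/kg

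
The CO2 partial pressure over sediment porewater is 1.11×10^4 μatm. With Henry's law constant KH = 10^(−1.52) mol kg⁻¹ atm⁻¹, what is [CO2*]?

[CO2*] = 335 μmol/kg

KH = 10^(−1.52) = 3.020×10^-2 mol kg⁻¹ atm⁻¹
[CO2*] = KH · pCO2 = 3.020×10^-2 × 1.11×10^4×10^-6 atm = 3.35×10^-4 mol/kg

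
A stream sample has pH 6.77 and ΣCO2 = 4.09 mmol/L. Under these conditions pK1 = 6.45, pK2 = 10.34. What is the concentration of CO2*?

α₀ = 1 / (1 + K1/[H⁺] + K1K2/[H⁺]²) = 1 / (1 + 10^+0.32 + 10^-3.25)
   = 1 / (1 + 2.0893 + 0.00056234) = 1/3.0899 = 0.3236
[CO2*] = α₀ × DIC = 0.3236 × 4.09 = 1.32 mmol/L

[CO2*] = 1.32 mmol/L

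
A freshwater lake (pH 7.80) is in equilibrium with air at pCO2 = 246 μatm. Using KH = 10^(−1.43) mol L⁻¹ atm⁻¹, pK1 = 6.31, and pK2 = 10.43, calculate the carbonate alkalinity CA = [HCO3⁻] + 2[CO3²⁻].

[CO2*] = KH · pCO2 = 10^(−1.43) × 246×10^-6 = 9.140×10^-6 mol/L
α₀ = 1/(1 + K1/[H⁺] + K1K2/[H⁺]²) = 1/(1 + 10^+1.49 + 10^-1.14) = 0.03127
DIC = [CO2*]/α₀ = 9.140×10^-6 / 0.03127 = 0.2922 mmol/L
CA = (α₁ + 2α₂)·DIC = (0.9665 + 2×0.002266) × 0.2922 = 0.284 mmol/L

CA = 0.284 mmol/L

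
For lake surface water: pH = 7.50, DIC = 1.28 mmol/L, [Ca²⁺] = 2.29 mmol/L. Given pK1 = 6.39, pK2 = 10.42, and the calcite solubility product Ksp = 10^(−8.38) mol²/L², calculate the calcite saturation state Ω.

α₂ = 1 / (1 + [H⁺]/K2 + [H⁺]²/(K1K2)) = 1 / (1 + 10^+2.92 + 10^+1.81)
   = 1 / (1 + 831.76 + 64.565) = 1/897.33 = 0.001114
[CO3²⁻] = α₂ × DIC = 0.001114 × 1.28 = 0.001426 mmol/L = 1.426 μmol/L
Ksp = 10^(−8.38) = 4.169×10^-9
Ω = [Ca²⁺][CO3²⁻]/Ksp = (2.29×10^-3)(1.426×10^-6) / 4.169×10^-9 = 0.784

Ω = 0.784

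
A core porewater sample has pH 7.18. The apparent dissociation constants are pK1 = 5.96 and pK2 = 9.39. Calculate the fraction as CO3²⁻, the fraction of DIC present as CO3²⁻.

α₂ = 0.00578

α₂ = 1 / (1 + [H⁺]/K2 + [H⁺]²/(K1K2)) = 1 / (1 + 10^+2.21 + 10^+0.99)
   = 1 / (1 + 162.18 + 9.7724) = 1/172.95 = 0.005782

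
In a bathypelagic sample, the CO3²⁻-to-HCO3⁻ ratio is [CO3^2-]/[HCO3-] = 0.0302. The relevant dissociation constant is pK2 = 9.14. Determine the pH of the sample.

pH = 7.62

From K2 = [H⁺][CO3^2-]/[HCO3-]:  pH = pK2 + log₁₀([CO3^2-]/[HCO3-])
log₁₀(0.0302) = -1.520
pH = 9.14 + (-1.520) = 7.62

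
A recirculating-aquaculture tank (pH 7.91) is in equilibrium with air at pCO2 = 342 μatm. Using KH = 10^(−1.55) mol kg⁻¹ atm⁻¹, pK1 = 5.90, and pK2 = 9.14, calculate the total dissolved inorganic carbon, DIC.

DIC = 1.05 mmol/kg

[CO2*] = KH · pCO2 = 10^(−1.55) × 342×10^-6 = 9.639×10^-6 mol/kg
α₀ = 1/(1 + K1/[H⁺] + K1K2/[H⁺]²) = 1/(1 + 10^+2.01 + 10^+0.78) = 0.009145
DIC = [CO2*]/α₀ = 9.639×10^-6 / 0.009145 = 1.05 mmol/kg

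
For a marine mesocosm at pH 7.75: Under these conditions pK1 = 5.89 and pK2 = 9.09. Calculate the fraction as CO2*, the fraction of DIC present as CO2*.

α₀ = 0.0130

α₀ = 1 / (1 + K1/[H⁺] + K1K2/[H⁺]²) = 1 / (1 + 10^+1.86 + 10^+0.52)
   = 1 / (1 + 72.444 + 3.3113) = 1/76.755 = 0.01303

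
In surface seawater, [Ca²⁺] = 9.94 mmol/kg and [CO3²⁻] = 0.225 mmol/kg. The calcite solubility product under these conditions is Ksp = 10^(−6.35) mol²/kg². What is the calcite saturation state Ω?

Ω = 5.01

Ksp = 10^(−6.35) = 4.467×10^-7
Ω = [Ca²⁺][CO3²⁻]/Ksp = (9.94×10^-3)(0.225×10^-3) / 4.467×10^-7 = 5.01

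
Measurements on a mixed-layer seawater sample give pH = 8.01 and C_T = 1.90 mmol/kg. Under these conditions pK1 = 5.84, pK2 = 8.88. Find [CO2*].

α₀ = 1 / (1 + K1/[H⁺] + K1K2/[H⁺]²) = 1 / (1 + 10^+2.17 + 10^+1.30)
   = 1 / (1 + 147.91 + 19.953) = 1/168.86 = 0.005922
[CO2*] = α₀ × DIC = 0.005922 × 1.90 = 0.0113 mmol/kg = 11.3 μmol/kg

[CO2*] = 11.3 μmol/kg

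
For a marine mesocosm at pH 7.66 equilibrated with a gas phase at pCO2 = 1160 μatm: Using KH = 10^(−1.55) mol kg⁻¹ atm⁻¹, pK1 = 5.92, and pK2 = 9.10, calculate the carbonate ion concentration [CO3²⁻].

[CO3²⁻] = 0.0652 mmol/kg

[CO2*] = KH · pCO2 = 10^(−1.55) × 1160×10^-6 = 3.269×10^-5 mol/kg
α₀ = 1/(1 + K1/[H⁺] + K1K2/[H⁺]²) = 1/(1 + 10^+1.74 + 10^+0.30) = 0.01726
DIC = [CO2*]/α₀ = 3.269×10^-5 / 0.01726 = 1.895 mmol/kg
[CO3²⁻] = α₂·DIC; α₂ = 0.03443, so [CO3²⁻] = 0.03443 × 1.895 = 0.0652 mmol/kg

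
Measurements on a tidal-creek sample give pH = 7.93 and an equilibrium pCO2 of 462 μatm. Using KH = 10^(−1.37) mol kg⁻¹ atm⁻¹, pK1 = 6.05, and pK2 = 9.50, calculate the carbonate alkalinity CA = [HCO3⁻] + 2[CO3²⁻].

CA = 1.58 mmol/kg

[CO2*] = KH · pCO2 = 10^(−1.37) × 462×10^-6 = 1.971×10^-5 mol/kg
α₀ = 1/(1 + K1/[H⁺] + K1K2/[H⁺]²) = 1/(1 + 10^+1.88 + 10^+0.31) = 0.01267
DIC = [CO2*]/α₀ = 1.971×10^-5 / 0.01267 = 1.555 mmol/kg
CA = (α₁ + 2α₂)·DIC = (0.9614 + 2×0.02588) × 1.555 = 1.58 mmol/kg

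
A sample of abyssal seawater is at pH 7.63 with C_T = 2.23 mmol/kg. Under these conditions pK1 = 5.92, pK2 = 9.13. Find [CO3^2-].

α₂ = 1 / (1 + [H⁺]/K2 + [H⁺]²/(K1K2)) = 1 / (1 + 10^+1.50 + 10^-0.21)
   = 1 / (1 + 31.623 + 0.61660) = 1/33.239 = 0.03008
[CO3²⁻] = α₂ × DIC = 0.03008 × 2.23 = 0.0671 mmol/kg

[CO3²⁻] = 0.0671 mmol/kg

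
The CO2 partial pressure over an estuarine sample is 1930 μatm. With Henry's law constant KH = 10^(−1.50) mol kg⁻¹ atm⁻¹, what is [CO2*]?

KH = 10^(−1.50) = 3.162×10^-2 mol kg⁻¹ atm⁻¹
[CO2*] = KH · pCO2 = 3.162×10^-2 × 1930×10^-6 atm = 6.10×10^-5 mol/kg

[CO2*] = 61.0 μmol/kg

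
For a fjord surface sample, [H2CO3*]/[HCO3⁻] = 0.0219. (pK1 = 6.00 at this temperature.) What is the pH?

From K1 = [H⁺][HCO3⁻]/[H2CO3*]:  pH = pK1 − log₁₀([H2CO3*]/[HCO3⁻])
log₁₀(0.0219) = -1.660
pH = 6.00 − (-1.660) = 7.66

pH = 7.66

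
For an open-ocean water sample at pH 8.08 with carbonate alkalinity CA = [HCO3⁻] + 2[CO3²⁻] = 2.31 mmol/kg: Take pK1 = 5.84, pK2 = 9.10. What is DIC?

DIC = 2.14 mmol/kg

CA = [HCO3⁻] + 2[CO3²⁻] = (α₁ + 2α₂)·DIC
At pH 8.08: [H⁺]/K1 = 10^-2.24 = 0.0057544, K2/[H⁺] = 10^-1.02 = 0.095499
α₁ = 1/(1 + 0.0057544 + 0.095499) = 1/1.1013 = 0.9081; α₂ = α₁·K2/[H⁺] = 0.08672
α₁ + 2α₂ = 1.0815
DIC = CA / (α₁ + 2α₂) = 2.31 / 1.0815 = 2.14 mmol/kg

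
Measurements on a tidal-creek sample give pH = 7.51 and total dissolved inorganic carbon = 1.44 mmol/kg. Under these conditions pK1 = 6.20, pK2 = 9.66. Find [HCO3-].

α₁ = 1 / (1 + [H⁺]/K1 + K2/[H⁺]) = 1 / (1 + 10^-1.31 + 10^-2.15)
   = 1 / (1 + 0.048978 + 0.0070795) = 1/1.0561 = 0.9469
[HCO3⁻] = α₁ × DIC = 0.9469 × 1.44 = 1.36 mmol/kg

[HCO3⁻] = 1.36 mmol/kg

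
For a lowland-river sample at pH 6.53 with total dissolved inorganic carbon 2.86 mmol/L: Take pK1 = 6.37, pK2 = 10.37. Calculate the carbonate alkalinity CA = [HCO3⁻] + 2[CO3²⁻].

CA = [HCO3⁻] + 2[CO3²⁻] = (α₁ + 2α₂)·DIC
At pH 6.53: [H⁺]/K1 = 10^-0.16 = 0.69183, K2/[H⁺] = 10^-3.84 = 0.00014454
α₁ = 1/(1 + 0.69183 + 0.00014454) = 1/1.6920 = 0.5910; α₂ = α₁·K2/[H⁺] = 8.543×10^-5
α₁ + 2α₂ = 0.5912
CA = 0.5912 × 2.86 = 1.69 mmol/L

CA = 1.69 mmol/L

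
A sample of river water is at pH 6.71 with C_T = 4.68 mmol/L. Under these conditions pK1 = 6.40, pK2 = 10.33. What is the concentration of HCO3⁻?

[HCO3⁻] = 3.14 mmol/L

α₁ = 1 / (1 + [H⁺]/K1 + K2/[H⁺]) = 1 / (1 + 10^-0.31 + 10^-3.62)
   = 1 / (1 + 0.48978 + 0.00023988) = 1/1.4900 = 0.6711
[HCO3⁻] = α₁ × DIC = 0.6711 × 4.68 = 3.14 mmol/L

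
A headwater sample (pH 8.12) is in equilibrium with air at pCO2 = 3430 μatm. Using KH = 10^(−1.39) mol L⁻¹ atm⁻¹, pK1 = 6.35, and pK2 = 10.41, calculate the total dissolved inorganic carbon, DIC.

[CO2*] = KH · pCO2 = 10^(−1.39) × 3430×10^-6 = 1.397×10^-4 mol/L
α₀ = 1/(1 + K1/[H⁺] + K1K2/[H⁺]²) = 1/(1 + 10^+1.77 + 10^-0.52) = 0.01662
DIC = [CO2*]/α₀ = 1.397×10^-4 / 0.01662 = 8.41 mmol/L

DIC = 8.41 mmol/L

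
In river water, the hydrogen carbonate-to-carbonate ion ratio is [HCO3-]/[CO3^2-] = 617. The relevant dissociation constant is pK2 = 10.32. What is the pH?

From K2 = [H⁺][CO3^2-]/[HCO3-]:  pH = pK2 − log₁₀([HCO3-]/[CO3^2-])
log₁₀(617) = +2.790
pH = 10.32 − (+2.790) = 7.53

pH = 7.53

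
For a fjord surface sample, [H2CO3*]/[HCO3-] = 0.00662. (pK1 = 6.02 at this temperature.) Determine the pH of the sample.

From K1 = [H⁺][HCO3-]/[H2CO3*]:  pH = pK1 − log₁₀([H2CO3*]/[HCO3-])
log₁₀(0.00662) = -2.179
pH = 6.02 − (-2.179) = 8.20

pH = 8.20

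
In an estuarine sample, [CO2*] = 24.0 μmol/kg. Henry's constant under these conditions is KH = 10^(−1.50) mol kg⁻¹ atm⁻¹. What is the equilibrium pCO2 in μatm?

KH = 10^(−1.50) = 3.162×10^-2 mol kg⁻¹ atm⁻¹
pCO2 = [CO2*]/KH = 24.0×10^-6 / 3.162×10^-2 = 7.59×10^-4 atm = 759 μatm

pCO2 = 759 μatm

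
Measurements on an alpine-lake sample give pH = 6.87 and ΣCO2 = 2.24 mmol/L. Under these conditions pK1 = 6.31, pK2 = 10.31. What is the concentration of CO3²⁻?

[CO3²⁻] = 0.637 μmol/L

α₂ = 1 / (1 + [H⁺]/K2 + [H⁺]²/(K1K2)) = 1 / (1 + 10^+3.44 + 10^+2.88)
   = 1 / (1 + 2754.2 + 758.58) = 1/3513.8 = 0.0002846
[CO3²⁻] = α₂ × DIC = 0.0002846 × 2.24 = 0.000637 mmol/L = 0.637 μmol/L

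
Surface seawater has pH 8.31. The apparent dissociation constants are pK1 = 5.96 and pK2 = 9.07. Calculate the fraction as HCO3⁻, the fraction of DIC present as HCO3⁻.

α₁ = 1 / (1 + [H⁺]/K1 + K2/[H⁺]) = 1 / (1 + 10^-2.35 + 10^-0.76)
   = 1 / (1 + 0.0044668 + 0.17378) = 1/1.1782 = 0.8487

α₁ = 0.849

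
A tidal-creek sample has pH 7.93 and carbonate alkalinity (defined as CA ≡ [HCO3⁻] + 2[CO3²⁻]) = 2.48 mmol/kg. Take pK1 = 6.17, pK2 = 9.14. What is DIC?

DIC = 2.38 mmol/kg

CA = [HCO3⁻] + 2[CO3²⁻] = (α₁ + 2α₂)·DIC
At pH 7.93: [H⁺]/K1 = 10^-1.76 = 0.017378, K2/[H⁺] = 10^-1.21 = 0.061660
α₁ = 1/(1 + 0.017378 + 0.061660) = 1/1.0790 = 0.9268; α₂ = α₁·K2/[H⁺] = 0.05714
α₁ + 2α₂ = 1.0410
DIC = CA / (α₁ + 2α₂) = 2.48 / 1.0410 = 2.38 mmol/kg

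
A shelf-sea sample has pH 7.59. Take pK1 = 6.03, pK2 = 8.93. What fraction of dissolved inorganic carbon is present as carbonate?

α₂ = 1 / (1 + [H⁺]/K2 + [H⁺]²/(K1K2)) = 1 / (1 + 10^+1.34 + 10^-0.22)
   = 1 / (1 + 21.878 + 0.60256) = 1/23.480 = 0.04259

α₂ = 0.0426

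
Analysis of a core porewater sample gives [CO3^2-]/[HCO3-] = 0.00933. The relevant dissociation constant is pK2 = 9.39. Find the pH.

pH = 7.36

From K2 = [H⁺][CO3^2-]/[HCO3-]:  pH = pK2 + log₁₀([CO3^2-]/[HCO3-])
log₁₀(0.00933) = -2.030
pH = 9.39 + (-2.030) = 7.36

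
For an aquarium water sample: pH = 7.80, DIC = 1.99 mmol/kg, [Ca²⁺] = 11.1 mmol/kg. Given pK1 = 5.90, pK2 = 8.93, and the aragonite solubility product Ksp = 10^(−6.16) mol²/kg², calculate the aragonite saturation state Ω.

α₂ = 1 / (1 + [H⁺]/K2 + [H⁺]²/(K1K2)) = 1 / (1 + 10^+1.13 + 10^-0.77)
   = 1 / (1 + 13.490 + 0.16982) = 1/14.659 = 0.06822
[CO3²⁻] = α₂ × DIC = 0.06822 × 1.99 = 0.1357 mmol/kg
Ksp = 10^(−6.16) = 6.918×10^-7
Ω = [Ca²⁺][CO3²⁻]/Ksp = (11.1×10^-3)(1.357×10^-4) / 6.918×10^-7 = 2.18

Ω = 2.18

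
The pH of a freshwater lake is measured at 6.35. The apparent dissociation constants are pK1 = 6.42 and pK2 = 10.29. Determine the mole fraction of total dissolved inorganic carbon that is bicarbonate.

α₁ = 1 / (1 + [H⁺]/K1 + K2/[H⁺]) = 1 / (1 + 10^+0.07 + 10^-3.94)
   = 1 / (1 + 1.1749 + 0.00011482) = 1/2.1750 = 0.4598

α₁ = 0.460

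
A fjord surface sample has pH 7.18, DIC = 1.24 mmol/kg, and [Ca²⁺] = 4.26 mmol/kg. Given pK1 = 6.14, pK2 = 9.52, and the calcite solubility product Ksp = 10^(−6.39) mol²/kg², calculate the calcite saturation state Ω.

α₂ = 1 / (1 + [H⁺]/K2 + [H⁺]²/(K1K2)) = 1 / (1 + 10^+2.34 + 10^+1.30)
   = 1 / (1 + 218.78 + 19.953) = 1/239.73 = 0.004171
[CO3²⁻] = α₂ × DIC = 0.004171 × 1.24 = 0.005173 mmol/kg = 5.173 μmol/kg
Ksp = 10^(−6.39) = 4.074×10^-7
Ω = [Ca²⁺][CO3²⁻]/Ksp = (4.26×10^-3)(5.173×10^-6) / 4.074×10^-7 = 0.0541

Ω = 0.0541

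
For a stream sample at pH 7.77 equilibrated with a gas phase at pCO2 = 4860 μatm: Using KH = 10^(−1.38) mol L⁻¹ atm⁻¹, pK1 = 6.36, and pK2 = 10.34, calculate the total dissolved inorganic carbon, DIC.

DIC = 5.42 mmol/L

[CO2*] = KH · pCO2 = 10^(−1.38) × 4860×10^-6 = 2.026×10^-4 mol/L
α₀ = 1/(1 + K1/[H⁺] + K1K2/[H⁺]²) = 1/(1 + 10^+1.41 + 10^-1.16) = 0.03735
DIC = [CO2*]/α₀ = 2.026×10^-4 / 0.03735 = 5.42 mmol/L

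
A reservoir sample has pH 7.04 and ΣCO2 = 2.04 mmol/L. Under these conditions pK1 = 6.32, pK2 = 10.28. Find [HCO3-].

[HCO3⁻] = 1.71 mmol/L

α₁ = 1 / (1 + [H⁺]/K1 + K2/[H⁺]) = 1 / (1 + 10^-0.72 + 10^-3.24)
   = 1 / (1 + 0.19055 + 0.00057544) = 1/1.1911 = 0.8395
[HCO3⁻] = α₁ × DIC = 0.8395 × 2.04 = 1.71 mmol/L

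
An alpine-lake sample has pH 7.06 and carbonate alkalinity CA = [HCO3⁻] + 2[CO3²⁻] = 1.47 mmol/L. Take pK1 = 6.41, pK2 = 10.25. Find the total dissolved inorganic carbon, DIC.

DIC = 1.80 mmol/L

CA = [HCO3⁻] + 2[CO3²⁻] = (α₁ + 2α₂)·DIC
At pH 7.06: [H⁺]/K1 = 10^-0.65 = 0.22387, K2/[H⁺] = 10^-3.19 = 0.00064565
α₁ = 1/(1 + 0.22387 + 0.00064565) = 1/1.2245 = 0.8166; α₂ = α₁·K2/[H⁺] = 0.0005273
α₁ + 2α₂ = 0.8177
DIC = CA / (α₁ + 2α₂) = 1.47 / 0.8177 = 1.80 mmol/L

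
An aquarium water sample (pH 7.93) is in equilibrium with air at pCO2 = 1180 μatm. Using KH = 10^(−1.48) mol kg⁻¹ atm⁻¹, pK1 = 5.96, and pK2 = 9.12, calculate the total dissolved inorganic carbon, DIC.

DIC = 3.92 mmol/kg

[CO2*] = KH · pCO2 = 10^(−1.48) × 1180×10^-6 = 3.907×10^-5 mol/kg
α₀ = 1/(1 + K1/[H⁺] + K1K2/[H⁺]²) = 1/(1 + 10^+1.97 + 10^+0.78) = 0.009965
DIC = [CO2*]/α₀ = 3.907×10^-5 / 0.009965 = 3.92 mmol/kg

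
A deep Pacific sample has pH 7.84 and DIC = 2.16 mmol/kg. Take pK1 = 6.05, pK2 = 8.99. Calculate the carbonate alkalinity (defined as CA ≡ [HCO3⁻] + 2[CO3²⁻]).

CA = [HCO3⁻] + 2[CO3²⁻] = (α₁ + 2α₂)·DIC
At pH 7.84: [H⁺]/K1 = 10^-1.79 = 0.016218, K2/[H⁺] = 10^-1.15 = 0.070795
α₁ = 1/(1 + 0.016218 + 0.070795) = 1/1.0870 = 0.9200; α₂ = α₁·K2/[H⁺] = 0.06513
α₁ + 2α₂ = 1.0502
CA = 1.0502 × 2.16 = 2.27 mmol/kg

CA = 2.27 mmol/kg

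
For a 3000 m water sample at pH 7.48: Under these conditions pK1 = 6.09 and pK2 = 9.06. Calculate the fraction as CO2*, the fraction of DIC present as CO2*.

α₀ = 1 / (1 + K1/[H⁺] + K1K2/[H⁺]²) = 1 / (1 + 10^+1.39 + 10^-0.19)
   = 1 / (1 + 24.547 + 0.64565) = 1/26.193 = 0.03818

α₀ = 0.0382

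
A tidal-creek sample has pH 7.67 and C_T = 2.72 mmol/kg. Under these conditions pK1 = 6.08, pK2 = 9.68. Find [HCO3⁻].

[HCO3⁻] = 2.63 mmol/kg

α₁ = 1 / (1 + [H⁺]/K1 + K2/[H⁺]) = 1 / (1 + 10^-1.59 + 10^-2.01)
   = 1 / (1 + 0.025704 + 0.0097724) = 1/1.0355 = 0.9657
[HCO3⁻] = α₁ × DIC = 0.9657 × 2.72 = 2.63 mmol/kg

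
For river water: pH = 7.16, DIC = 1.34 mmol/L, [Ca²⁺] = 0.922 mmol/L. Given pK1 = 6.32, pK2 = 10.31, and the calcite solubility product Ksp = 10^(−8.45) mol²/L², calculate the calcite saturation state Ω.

α₂ = 1 / (1 + [H⁺]/K2 + [H⁺]²/(K1K2)) = 1 / (1 + 10^+3.15 + 10^+2.31)
   = 1 / (1 + 1412.5 + 204.17) = 1/1617.7 = 0.0006182
[CO3²⁻] = α₂ × DIC = 0.0006182 × 1.34 = 0.0008283 mmol/L = 0.8283 μmol/L
Ksp = 10^(−8.45) = 3.548×10^-9
Ω = [Ca²⁺][CO3²⁻]/Ksp = (0.922×10^-3)(8.283×10^-7) / 3.548×10^-9 = 0.215

Ω = 0.215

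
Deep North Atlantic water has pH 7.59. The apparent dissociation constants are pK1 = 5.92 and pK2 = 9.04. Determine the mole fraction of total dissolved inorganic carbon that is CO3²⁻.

α₂ = 1 / (1 + [H⁺]/K2 + [H⁺]²/(K1K2)) = 1 / (1 + 10^+1.45 + 10^-0.22)
   = 1 / (1 + 28.184 + 0.60256) = 1/29.786 = 0.03357

α₂ = 0.0336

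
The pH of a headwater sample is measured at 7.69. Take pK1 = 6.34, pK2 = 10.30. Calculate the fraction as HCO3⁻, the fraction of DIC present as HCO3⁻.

α₁ = 0.955

α₁ = 1 / (1 + [H⁺]/K1 + K2/[H⁺]) = 1 / (1 + 10^-1.35 + 10^-2.61)
   = 1 / (1 + 0.044668 + 0.0024547) = 1/1.0471 = 0.9550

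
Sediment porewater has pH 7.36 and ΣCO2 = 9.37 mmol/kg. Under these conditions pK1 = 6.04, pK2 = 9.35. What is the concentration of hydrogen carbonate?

[HCO3⁻] = 8.86 mmol/kg

α₁ = 1 / (1 + [H⁺]/K1 + K2/[H⁺]) = 1 / (1 + 10^-1.32 + 10^-1.99)
   = 1 / (1 + 0.047863 + 0.010233) = 1/1.0581 = 0.9451
[HCO3⁻] = α₁ × DIC = 0.9451 × 9.37 = 8.86 mmol/kg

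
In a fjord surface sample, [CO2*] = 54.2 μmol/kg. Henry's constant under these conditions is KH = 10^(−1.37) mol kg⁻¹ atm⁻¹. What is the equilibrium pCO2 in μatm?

KH = 10^(−1.37) = 4.266×10^-2 mol kg⁻¹ atm⁻¹
pCO2 = [CO2*]/KH = 54.2×10^-6 / 4.266×10^-2 = 1.27×10^-3 atm = 1270 μatm

pCO2 = 1270 μatm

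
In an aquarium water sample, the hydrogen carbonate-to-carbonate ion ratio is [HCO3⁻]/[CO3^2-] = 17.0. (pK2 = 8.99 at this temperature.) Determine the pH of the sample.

From K2 = [H⁺][CO3^2-]/[HCO3⁻]:  pH = pK2 − log₁₀([HCO3⁻]/[CO3^2-])
log₁₀(17.0) = +1.230
pH = 8.99 − (+1.230) = 7.76

pH = 7.76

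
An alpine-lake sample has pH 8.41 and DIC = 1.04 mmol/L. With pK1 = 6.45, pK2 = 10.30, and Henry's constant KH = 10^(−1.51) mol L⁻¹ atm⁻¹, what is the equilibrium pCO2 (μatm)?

α₀ = 1 / (1 + K1/[H⁺] + K1K2/[H⁺]²) = 1 / (1 + 10^+1.96 + 10^+0.07)
   = 1 / (1 + 91.201 + 1.1749) = 1/93.376 = 0.01071
[CO2*] = α₀ × DIC = 0.01071 × 1.04 = 0.01114 mmol/L = 11.14 μmol/L
pCO2 = [CO2*]/KH = 1.114×10^-5 / 3.090×10^-2 = 360 μatm

pCO2 = 360 μatm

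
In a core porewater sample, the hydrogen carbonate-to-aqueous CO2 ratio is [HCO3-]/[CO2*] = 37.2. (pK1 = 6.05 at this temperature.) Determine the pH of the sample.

pH = 7.62

From K1 = [H⁺][HCO3-]/[CO2*]:  pH = pK1 + log₁₀([HCO3-]/[CO2*])
log₁₀(37.2) = +1.571
pH = 6.05 + (+1.571) = 7.62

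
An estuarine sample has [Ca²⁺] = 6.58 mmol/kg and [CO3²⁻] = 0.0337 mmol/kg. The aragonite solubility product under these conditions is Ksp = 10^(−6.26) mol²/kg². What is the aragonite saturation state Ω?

Ksp = 10^(−6.26) = 5.495×10^-7
Ω = [Ca²⁺][CO3²⁻]/Ksp = (6.58×10^-3)(0.0337×10^-3) / 5.495×10^-7 = 0.404

Ω = 0.404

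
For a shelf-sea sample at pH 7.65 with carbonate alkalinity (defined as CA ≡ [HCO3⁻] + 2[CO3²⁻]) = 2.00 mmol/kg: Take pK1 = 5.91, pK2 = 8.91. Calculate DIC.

DIC = 1.93 mmol/kg

CA = [HCO3⁻] + 2[CO3²⁻] = (α₁ + 2α₂)·DIC
At pH 7.65: [H⁺]/K1 = 10^-1.74 = 0.018197, K2/[H⁺] = 10^-1.26 = 0.054954
α₁ = 1/(1 + 0.018197 + 0.054954) = 1/1.0732 = 0.9318; α₂ = α₁·K2/[H⁺] = 0.05121
α₁ + 2α₂ = 1.0343
DIC = CA / (α₁ + 2α₂) = 2.00 / 1.0343 = 1.93 mmol/kg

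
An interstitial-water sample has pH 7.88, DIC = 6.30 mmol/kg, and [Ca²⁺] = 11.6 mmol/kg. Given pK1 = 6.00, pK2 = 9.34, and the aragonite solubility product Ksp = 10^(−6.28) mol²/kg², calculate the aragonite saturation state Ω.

α₂ = 1 / (1 + [H⁺]/K2 + [H⁺]²/(K1K2)) = 1 / (1 + 10^+1.46 + 10^-0.42)
   = 1 / (1 + 28.840 + 0.38019) = 1/30.221 = 0.03309
[CO3²⁻] = α₂ × DIC = 0.03309 × 6.30 = 0.2085 mmol/kg
Ksp = 10^(−6.28) = 5.248×10^-7
Ω = [Ca²⁺][CO3²⁻]/Ksp = (11.6×10^-3)(2.085×10^-4) / 5.248×10^-7 = 4.61

Ω = 4.61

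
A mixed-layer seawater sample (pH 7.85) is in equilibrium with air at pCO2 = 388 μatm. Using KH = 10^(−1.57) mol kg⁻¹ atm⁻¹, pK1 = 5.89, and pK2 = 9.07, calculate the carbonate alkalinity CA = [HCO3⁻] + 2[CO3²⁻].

[CO2*] = KH · pCO2 = 10^(−1.57) × 388×10^-6 = 1.044×10^-5 mol/kg
α₀ = 1/(1 + K1/[H⁺] + K1K2/[H⁺]²) = 1/(1 + 10^+1.96 + 10^+0.74) = 0.01024
DIC = [CO2*]/α₀ = 1.044×10^-5 / 0.01024 = 1.020 mmol/kg
CA = (α₁ + 2α₂)·DIC = (0.9335 + 2×0.05625) × 1.020 = 1.07 mmol/kg

CA = 1.07 mmol/kg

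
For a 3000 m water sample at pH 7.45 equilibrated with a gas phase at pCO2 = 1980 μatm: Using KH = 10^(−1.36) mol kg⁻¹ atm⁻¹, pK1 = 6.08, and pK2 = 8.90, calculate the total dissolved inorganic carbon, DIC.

[CO2*] = KH · pCO2 = 10^(−1.36) × 1980×10^-6 = 8.643×10^-5 mol/kg
α₀ = 1/(1 + K1/[H⁺] + K1K2/[H⁺]²) = 1/(1 + 10^+1.37 + 10^-0.08) = 0.03957
DIC = [CO2*]/α₀ = 8.643×10^-5 / 0.03957 = 2.18 mmol/kg

DIC = 2.18 mmol/kg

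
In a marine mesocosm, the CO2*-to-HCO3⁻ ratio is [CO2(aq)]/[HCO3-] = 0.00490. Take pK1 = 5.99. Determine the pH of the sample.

From K1 = [H⁺][HCO3-]/[CO2(aq)]:  pH = pK1 − log₁₀([CO2(aq)]/[HCO3-])
log₁₀(0.00490) = -2.310
pH = 5.99 − (-2.310) = 8.30

pH = 8.30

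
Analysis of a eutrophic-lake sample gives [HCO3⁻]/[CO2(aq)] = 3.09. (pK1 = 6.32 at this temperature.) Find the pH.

From K1 = [H⁺][HCO3⁻]/[CO2(aq)]:  pH = pK1 + log₁₀([HCO3⁻]/[CO2(aq)])
log₁₀(3.09) = +0.490
pH = 6.32 + (+0.490) = 6.81

pH = 6.81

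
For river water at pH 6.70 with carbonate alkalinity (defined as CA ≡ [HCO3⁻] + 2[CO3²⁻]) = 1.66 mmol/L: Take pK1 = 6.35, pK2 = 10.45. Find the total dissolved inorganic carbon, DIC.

CA = [HCO3⁻] + 2[CO3²⁻] = (α₁ + 2α₂)·DIC
At pH 6.70: [H⁺]/K1 = 10^-0.35 = 0.44668, K2/[H⁺] = 10^-3.75 = 0.00017783
α₁ = 1/(1 + 0.44668 + 0.00017783) = 1/1.4469 = 0.6912; α₂ = α₁·K2/[H⁺] = 0.0001229
α₁ + 2α₂ = 0.6914
DIC = CA / (α₁ + 2α₂) = 1.66 / 0.6914 = 2.40 mmol/L

DIC = 2.40 mmol/L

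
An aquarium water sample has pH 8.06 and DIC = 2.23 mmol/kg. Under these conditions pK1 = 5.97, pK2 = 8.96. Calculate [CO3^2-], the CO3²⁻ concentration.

α₂ = 1 / (1 + [H⁺]/K2 + [H⁺]²/(K1K2)) = 1 / (1 + 10^+0.90 + 10^-1.19)
   = 1 / (1 + 7.9433 + 0.064565) = 1/9.0078 = 0.1110
[CO3²⁻] = α₂ × DIC = 0.1110 × 2.23 = 0.248 mmol/kg

[CO3²⁻] = 0.248 mmol/kg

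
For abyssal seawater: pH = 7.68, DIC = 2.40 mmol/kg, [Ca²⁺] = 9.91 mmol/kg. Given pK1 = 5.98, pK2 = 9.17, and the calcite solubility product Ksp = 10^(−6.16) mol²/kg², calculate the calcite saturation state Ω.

Ω = 1.06

α₂ = 1 / (1 + [H⁺]/K2 + [H⁺]²/(K1K2)) = 1 / (1 + 10^+1.49 + 10^-0.21)
   = 1 / (1 + 30.903 + 0.61660) = 1/32.520 = 0.03075
[CO3²⁻] = α₂ × DIC = 0.03075 × 2.40 = 0.07380 mmol/kg
Ksp = 10^(−6.16) = 6.918×10^-7
Ω = [Ca²⁺][CO3²⁻]/Ksp = (9.91×10^-3)(7.380×10^-5) / 6.918×10^-7 = 1.06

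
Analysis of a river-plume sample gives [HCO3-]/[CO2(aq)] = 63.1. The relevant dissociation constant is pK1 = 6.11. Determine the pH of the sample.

From K1 = [H⁺][HCO3-]/[CO2(aq)]:  pH = pK1 + log₁₀([HCO3-]/[CO2(aq)])
log₁₀(63.1) = +1.800
pH = 6.11 + (+1.800) = 7.91

pH = 7.91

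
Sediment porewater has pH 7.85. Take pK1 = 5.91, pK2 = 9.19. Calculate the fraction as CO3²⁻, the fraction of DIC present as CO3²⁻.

α₂ = 1 / (1 + [H⁺]/K2 + [H⁺]²/(K1K2)) = 1 / (1 + 10^+1.34 + 10^-0.60)
   = 1 / (1 + 21.878 + 0.25119) = 1/23.129 = 0.04324

α₂ = 0.0432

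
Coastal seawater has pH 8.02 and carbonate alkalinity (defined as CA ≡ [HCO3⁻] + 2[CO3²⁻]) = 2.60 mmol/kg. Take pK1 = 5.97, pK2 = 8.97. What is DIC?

CA = [HCO3⁻] + 2[CO3²⁻] = (α₁ + 2α₂)·DIC
At pH 8.02: [H⁺]/K1 = 10^-2.05 = 0.0089125, K2/[H⁺] = 10^-0.95 = 0.11220
α₁ = 1/(1 + 0.0089125 + 0.11220) = 1/1.1211 = 0.8920; α₂ = α₁·K2/[H⁺] = 0.1001
α₁ + 2α₂ = 1.0921
DIC = CA / (α₁ + 2α₂) = 2.60 / 1.0921 = 2.38 mmol/kg

DIC = 2.38 mmol/kg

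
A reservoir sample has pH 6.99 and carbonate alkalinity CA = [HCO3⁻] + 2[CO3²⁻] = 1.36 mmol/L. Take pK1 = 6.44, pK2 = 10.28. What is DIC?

DIC = 1.74 mmol/L

CA = [HCO3⁻] + 2[CO3²⁻] = (α₁ + 2α₂)·DIC
At pH 6.99: [H⁺]/K1 = 10^-0.55 = 0.28184, K2/[H⁺] = 10^-3.29 = 0.00051286
α₁ = 1/(1 + 0.28184 + 0.00051286) = 1/1.2824 = 0.7798; α₂ = α₁·K2/[H⁺] = 0.0003999
α₁ + 2α₂ = 0.7806
DIC = CA / (α₁ + 2α₂) = 1.36 / 0.7806 = 1.74 mmol/L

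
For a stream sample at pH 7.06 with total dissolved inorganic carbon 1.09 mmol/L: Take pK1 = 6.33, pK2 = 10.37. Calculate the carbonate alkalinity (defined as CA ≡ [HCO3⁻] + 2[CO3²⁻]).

CA = 0.919 mmol/L

CA = [HCO3⁻] + 2[CO3²⁻] = (α₁ + 2α₂)·DIC
At pH 7.06: [H⁺]/K1 = 10^-0.73 = 0.18621, K2/[H⁺] = 10^-3.31 = 0.00048978
α₁ = 1/(1 + 0.18621 + 0.00048978) = 1/1.1867 = 0.8427; α₂ = α₁·K2/[H⁺] = 0.0004127
α₁ + 2α₂ = 0.8435
CA = 0.8435 × 1.09 = 0.919 mmol/L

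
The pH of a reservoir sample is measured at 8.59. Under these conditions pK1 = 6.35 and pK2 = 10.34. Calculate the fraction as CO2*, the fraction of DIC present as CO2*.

α₀ = 1 / (1 + K1/[H⁺] + K1K2/[H⁺]²) = 1 / (1 + 10^+2.24 + 10^+0.49)
   = 1 / (1 + 173.78 + 3.0903) = 1/177.87 = 0.005622

α₀ = 0.00562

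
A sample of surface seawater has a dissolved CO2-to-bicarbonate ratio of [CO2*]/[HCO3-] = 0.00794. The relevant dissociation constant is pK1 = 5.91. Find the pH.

From K1 = [H⁺][HCO3-]/[CO2*]:  pH = pK1 − log₁₀([CO2*]/[HCO3-])
log₁₀(0.00794) = -2.100
pH = 5.91 − (-2.100) = 8.01

pH = 8.01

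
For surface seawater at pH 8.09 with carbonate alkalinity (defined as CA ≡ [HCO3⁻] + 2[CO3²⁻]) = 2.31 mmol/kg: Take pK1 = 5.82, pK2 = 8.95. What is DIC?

DIC = 2.07 mmol/kg

CA = [HCO3⁻] + 2[CO3²⁻] = (α₁ + 2α₂)·DIC
At pH 8.09: [H⁺]/K1 = 10^-2.27 = 0.0053703, K2/[H⁺] = 10^-0.86 = 0.13804
α₁ = 1/(1 + 0.0053703 + 0.13804) = 1/1.1434 = 0.8746; α₂ = α₁·K2/[H⁺] = 0.1207
α₁ + 2α₂ = 1.1160
DIC = CA / (α₁ + 2α₂) = 2.31 / 1.1160 = 2.07 mmol/kg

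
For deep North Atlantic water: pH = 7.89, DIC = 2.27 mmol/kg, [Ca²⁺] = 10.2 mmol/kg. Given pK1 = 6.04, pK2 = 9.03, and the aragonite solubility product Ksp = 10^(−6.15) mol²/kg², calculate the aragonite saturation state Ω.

Ω = 2.18

α₂ = 1 / (1 + [H⁺]/K2 + [H⁺]²/(K1K2)) = 1 / (1 + 10^+1.14 + 10^-0.71)
   = 1 / (1 + 13.804 + 0.19498) = 1/14.999 = 0.06667
[CO3²⁻] = α₂ × DIC = 0.06667 × 2.27 = 0.1513 mmol/kg
Ksp = 10^(−6.15) = 7.079×10^-7
Ω = [Ca²⁺][CO3²⁻]/Ksp = (10.2×10^-3)(1.513×10^-4) / 7.079×10^-7 = 2.18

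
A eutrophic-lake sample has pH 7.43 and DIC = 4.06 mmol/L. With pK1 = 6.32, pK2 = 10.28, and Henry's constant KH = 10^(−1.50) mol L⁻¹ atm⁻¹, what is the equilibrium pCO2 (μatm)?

pCO2 = 9240 μatm

α₀ = 1 / (1 + K1/[H⁺] + K1K2/[H⁺]²) = 1 / (1 + 10^+1.11 + 10^-1.74)
   = 1 / (1 + 12.882 + 0.018197) = 1/13.901 = 0.07194
[CO2*] = α₀ × DIC = 0.07194 × 4.06 = 0.2921 mmol/L
pCO2 = [CO2*]/KH = 2.921×10^-4 / 3.162×10^-2 = 9240 μatm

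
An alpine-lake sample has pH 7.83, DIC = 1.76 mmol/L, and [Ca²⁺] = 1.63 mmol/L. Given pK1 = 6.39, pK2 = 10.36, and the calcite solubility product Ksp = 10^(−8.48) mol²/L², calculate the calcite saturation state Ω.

Ω = 2.46

α₂ = 1 / (1 + [H⁺]/K2 + [H⁺]²/(K1K2)) = 1 / (1 + 10^+2.53 + 10^+1.09)
   = 1 / (1 + 338.84 + 12.303) = 1/352.15 = 0.002840
[CO3²⁻] = α₂ × DIC = 0.002840 × 1.76 = 0.004998 mmol/L = 4.998 μmol/L
Ksp = 10^(−8.48) = 3.311×10^-9
Ω = [Ca²⁺][CO3²⁻]/Ksp = (1.63×10^-3)(4.998×10^-6) / 3.311×10^-9 = 2.46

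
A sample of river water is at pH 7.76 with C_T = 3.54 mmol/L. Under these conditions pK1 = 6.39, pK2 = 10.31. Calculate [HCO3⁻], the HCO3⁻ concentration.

[HCO3⁻] = 3.39 mmol/L

α₁ = 1 / (1 + [H⁺]/K1 + K2/[H⁺]) = 1 / (1 + 10^-1.37 + 10^-2.55)
   = 1 / (1 + 0.042658 + 0.0028184) = 1/1.0455 = 0.9565
[HCO3⁻] = α₁ × DIC = 0.9565 × 3.54 = 3.39 mmol/L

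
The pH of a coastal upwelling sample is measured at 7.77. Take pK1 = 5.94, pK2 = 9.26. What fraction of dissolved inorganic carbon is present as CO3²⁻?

α₂ = 1 / (1 + [H⁺]/K2 + [H⁺]²/(K1K2)) = 1 / (1 + 10^+1.49 + 10^-0.34)
   = 1 / (1 + 30.903 + 0.45709) = 1/32.360 = 0.03090

α₂ = 0.0309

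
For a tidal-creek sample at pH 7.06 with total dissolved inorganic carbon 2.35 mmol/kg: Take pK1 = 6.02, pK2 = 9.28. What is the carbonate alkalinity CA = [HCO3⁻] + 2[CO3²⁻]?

CA = [HCO3⁻] + 2[CO3²⁻] = (α₁ + 2α₂)·DIC
At pH 7.06: [H⁺]/K1 = 10^-1.04 = 0.091201, K2/[H⁺] = 10^-2.22 = 0.0060256
α₁ = 1/(1 + 0.091201 + 0.0060256) = 1/1.0972 = 0.9114; α₂ = α₁·K2/[H⁺] = 0.005492
α₁ + 2α₂ = 0.9224
CA = 0.9224 × 2.35 = 2.17 mmol/kg

CA = 2.17 mmol/kg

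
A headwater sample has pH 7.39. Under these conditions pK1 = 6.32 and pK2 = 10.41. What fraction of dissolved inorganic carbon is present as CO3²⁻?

α₂ = 1 / (1 + [H⁺]/K2 + [H⁺]²/(K1K2)) = 1 / (1 + 10^+3.02 + 10^+1.95)
   = 1 / (1 + 1047.1 + 89.125) = 1/1137.3 = 0.0008793

α₂ = 0.000879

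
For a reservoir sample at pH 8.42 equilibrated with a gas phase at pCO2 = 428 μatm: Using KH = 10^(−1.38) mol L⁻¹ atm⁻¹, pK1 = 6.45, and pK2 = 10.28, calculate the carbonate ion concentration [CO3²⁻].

[CO2*] = KH · pCO2 = 10^(−1.38) × 428×10^-6 = 1.784×10^-5 mol/L
α₀ = 1/(1 + K1/[H⁺] + K1K2/[H⁺]²) = 1/(1 + 10^+1.97 + 10^+0.11) = 0.01046
DIC = [CO2*]/α₀ = 1.784×10^-5 / 0.01046 = 1.706 mmol/L
[CO3²⁻] = α₂·DIC; α₂ = 0.01347, so [CO3²⁻] = 0.01347 × 1.706 = 0.0230 mmol/L

[CO3²⁻] = 0.0230 mmol/L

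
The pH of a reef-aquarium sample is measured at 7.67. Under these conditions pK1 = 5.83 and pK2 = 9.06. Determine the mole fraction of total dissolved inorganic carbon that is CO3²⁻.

α₂ = 1 / (1 + [H⁺]/K2 + [H⁺]²/(K1K2)) = 1 / (1 + 10^+1.39 + 10^-0.45)
   = 1 / (1 + 24.547 + 0.35481) = 1/25.902 = 0.03861

α₂ = 0.0386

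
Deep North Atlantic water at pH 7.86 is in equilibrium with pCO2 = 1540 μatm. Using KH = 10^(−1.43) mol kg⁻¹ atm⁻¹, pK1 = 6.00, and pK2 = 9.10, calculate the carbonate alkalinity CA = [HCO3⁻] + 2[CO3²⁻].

CA = 4.62 mmol/kg

[CO2*] = KH · pCO2 = 10^(−1.43) × 1540×10^-6 = 5.722×10^-5 mol/kg
α₀ = 1/(1 + K1/[H⁺] + K1K2/[H⁺]²) = 1/(1 + 10^+1.86 + 10^+0.62) = 0.01288
DIC = [CO2*]/α₀ = 5.722×10^-5 / 0.01288 = 4.441 mmol/kg
CA = (α₁ + 2α₂)·DIC = (0.9334 + 2×0.05371) × 4.441 = 4.62 mmol/kg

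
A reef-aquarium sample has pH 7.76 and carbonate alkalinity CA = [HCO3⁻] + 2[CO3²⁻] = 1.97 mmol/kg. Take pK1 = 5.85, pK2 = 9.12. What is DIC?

DIC = 1.91 mmol/kg

CA = [HCO3⁻] + 2[CO3²⁻] = (α₁ + 2α₂)·DIC
At pH 7.76: [H⁺]/K1 = 10^-1.91 = 0.012303, K2/[H⁺] = 10^-1.36 = 0.043652
α₁ = 1/(1 + 0.012303 + 0.043652) = 1/1.0560 = 0.9470; α₂ = α₁·K2/[H⁺] = 0.04134
α₁ + 2α₂ = 1.0297
DIC = CA / (α₁ + 2α₂) = 1.97 / 1.0297 = 1.91 mmol/kg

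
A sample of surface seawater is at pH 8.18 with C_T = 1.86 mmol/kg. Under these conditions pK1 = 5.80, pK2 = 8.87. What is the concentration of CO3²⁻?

[CO3²⁻] = 0.314 mmol/kg

α₂ = 1 / (1 + [H⁺]/K2 + [H⁺]²/(K1K2)) = 1 / (1 + 10^+0.69 + 10^-1.69)
   = 1 / (1 + 4.8978 + 0.020417) = 1/5.9182 = 0.1690
[CO3²⁻] = α₂ × DIC = 0.1690 × 1.86 = 0.314 mmol/kg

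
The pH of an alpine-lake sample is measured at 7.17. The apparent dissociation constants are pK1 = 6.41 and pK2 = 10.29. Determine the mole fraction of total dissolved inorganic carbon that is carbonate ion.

α₂ = 1 / (1 + [H⁺]/K2 + [H⁺]²/(K1K2)) = 1 / (1 + 10^+3.12 + 10^+2.36)
   = 1 / (1 + 1318.3 + 229.09) = 1/1548.3 = 0.0006459

α₂ = 0.000646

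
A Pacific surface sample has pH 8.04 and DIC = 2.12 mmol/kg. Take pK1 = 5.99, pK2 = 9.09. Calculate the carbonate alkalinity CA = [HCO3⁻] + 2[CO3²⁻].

CA = 2.27 mmol/kg

CA = [HCO3⁻] + 2[CO3²⁻] = (α₁ + 2α₂)·DIC
At pH 8.04: [H⁺]/K1 = 10^-2.05 = 0.0089125, K2/[H⁺] = 10^-1.05 = 0.089125
α₁ = 1/(1 + 0.0089125 + 0.089125) = 1/1.0980 = 0.9107; α₂ = α₁·K2/[H⁺] = 0.08117
α₁ + 2α₂ = 1.0731
CA = 1.0731 × 2.12 = 2.27 mmol/kg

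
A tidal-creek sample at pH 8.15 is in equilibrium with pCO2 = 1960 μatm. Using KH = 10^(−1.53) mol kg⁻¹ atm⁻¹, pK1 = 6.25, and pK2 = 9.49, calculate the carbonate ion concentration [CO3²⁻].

[CO2*] = KH · pCO2 = 10^(−1.53) × 1960×10^-6 = 5.784×10^-5 mol/kg
α₀ = 1/(1 + K1/[H⁺] + K1K2/[H⁺]²) = 1/(1 + 10^+1.90 + 10^+0.56) = 0.01190
DIC = [CO2*]/α₀ = 5.784×10^-5 / 0.01190 = 4.863 mmol/kg
[CO3²⁻] = α₂·DIC; α₂ = 0.04319, so [CO3²⁻] = 0.04319 × 4.863 = 0.210 mmol/kg

[CO3²⁻] = 0.210 mmol/kg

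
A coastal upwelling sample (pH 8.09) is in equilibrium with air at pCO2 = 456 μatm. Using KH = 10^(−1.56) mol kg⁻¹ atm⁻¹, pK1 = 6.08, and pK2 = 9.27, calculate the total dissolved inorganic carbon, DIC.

[CO2*] = KH · pCO2 = 10^(−1.56) × 456×10^-6 = 1.256×10^-5 mol/kg
α₀ = 1/(1 + K1/[H⁺] + K1K2/[H⁺]²) = 1/(1 + 10^+2.01 + 10^+0.83) = 0.009083
DIC = [CO2*]/α₀ = 1.256×10^-5 / 0.009083 = 1.38 mmol/kg

DIC = 1.38 mmol/kg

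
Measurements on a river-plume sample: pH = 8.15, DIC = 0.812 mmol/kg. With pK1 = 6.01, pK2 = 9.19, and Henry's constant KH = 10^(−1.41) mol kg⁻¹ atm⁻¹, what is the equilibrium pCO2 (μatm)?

α₀ = 1 / (1 + K1/[H⁺] + K1K2/[H⁺]²) = 1 / (1 + 10^+2.14 + 10^+1.10)
   = 1 / (1 + 138.04 + 12.589) = 1/151.63 = 0.006595
[CO2*] = α₀ × DIC = 0.006595 × 0.812 = 0.005355 mmol/kg = 5.355 μmol/kg
pCO2 = [CO2*]/KH = 5.355×10^-6 / 3.890×10^-2 = 138 μatm

pCO2 = 138 μatm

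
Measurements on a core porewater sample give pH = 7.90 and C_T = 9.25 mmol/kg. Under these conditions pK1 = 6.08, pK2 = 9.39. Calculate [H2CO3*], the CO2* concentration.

[CO2*] = 0.134 mmol/kg

α₀ = 1 / (1 + K1/[H⁺] + K1K2/[H⁺]²) = 1 / (1 + 10^+1.82 + 10^+0.33)
   = 1 / (1 + 66.069 + 2.1380) = 1/69.207 = 0.01445
[CO2*] = α₀ × DIC = 0.01445 × 9.25 = 0.134 mmol/kg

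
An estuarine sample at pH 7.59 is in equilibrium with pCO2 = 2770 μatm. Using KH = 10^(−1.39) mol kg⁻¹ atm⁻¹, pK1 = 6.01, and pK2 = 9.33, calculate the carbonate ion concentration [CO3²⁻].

[CO3²⁻] = 0.0781 mmol/kg

[CO2*] = KH · pCO2 = 10^(−1.39) × 2770×10^-6 = 1.128×10^-4 mol/kg
α₀ = 1/(1 + K1/[H⁺] + K1K2/[H⁺]²) = 1/(1 + 10^+1.58 + 10^-0.16) = 0.02518
DIC = [CO2*]/α₀ = 1.128×10^-4 / 0.02518 = 4.481 mmol/kg
[CO3²⁻] = α₂·DIC; α₂ = 0.01742, so [CO3²⁻] = 0.01742 × 4.481 = 0.0781 mmol/kg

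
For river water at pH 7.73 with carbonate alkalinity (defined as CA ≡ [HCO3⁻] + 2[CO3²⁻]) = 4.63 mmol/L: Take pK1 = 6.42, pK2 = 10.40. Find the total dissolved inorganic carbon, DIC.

DIC = 4.85 mmol/L

CA = [HCO3⁻] + 2[CO3²⁻] = (α₁ + 2α₂)·DIC
At pH 7.73: [H⁺]/K1 = 10^-1.31 = 0.048978, K2/[H⁺] = 10^-2.67 = 0.0021380
α₁ = 1/(1 + 0.048978 + 0.0021380) = 1/1.0511 = 0.9514; α₂ = α₁·K2/[H⁺] = 0.002034
α₁ + 2α₂ = 0.9554
DIC = CA / (α₁ + 2α₂) = 4.63 / 0.9554 = 4.85 mmol/L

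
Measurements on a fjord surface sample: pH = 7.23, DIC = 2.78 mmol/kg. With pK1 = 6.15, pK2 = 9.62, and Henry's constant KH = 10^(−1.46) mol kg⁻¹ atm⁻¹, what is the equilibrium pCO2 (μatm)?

pCO2 = 6130 μatm

α₀ = 1 / (1 + K1/[H⁺] + K1K2/[H⁺]²) = 1 / (1 + 10^+1.08 + 10^-1.31)
   = 1 / (1 + 12.023 + 0.048978) = 1/13.072 = 0.07650
[CO2*] = α₀ × DIC = 0.07650 × 2.78 = 0.2127 mmol/kg
pCO2 = [CO2*]/KH = 2.127×10^-4 / 3.467×10^-2 = 6130 μatm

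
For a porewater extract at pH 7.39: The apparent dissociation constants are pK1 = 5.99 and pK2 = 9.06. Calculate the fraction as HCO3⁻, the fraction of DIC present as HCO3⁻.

α₁ = 1 / (1 + [H⁺]/K1 + K2/[H⁺]) = 1 / (1 + 10^-1.40 + 10^-1.67)
   = 1 / (1 + 0.039811 + 0.021380) = 1/1.0612 = 0.9423

α₁ = 0.942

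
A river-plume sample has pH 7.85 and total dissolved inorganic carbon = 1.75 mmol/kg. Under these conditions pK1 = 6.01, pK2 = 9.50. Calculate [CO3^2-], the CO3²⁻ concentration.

[CO3²⁻] = 0.0378 mmol/kg

α₂ = 1 / (1 + [H⁺]/K2 + [H⁺]²/(K1K2)) = 1 / (1 + 10^+1.65 + 10^-0.19)
   = 1 / (1 + 44.668 + 0.64565) = 1/46.314 = 0.02159
[CO3²⁻] = α₂ × DIC = 0.02159 × 1.75 = 0.0378 mmol/kg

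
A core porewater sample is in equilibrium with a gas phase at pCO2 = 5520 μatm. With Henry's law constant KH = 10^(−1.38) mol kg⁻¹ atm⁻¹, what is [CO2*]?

KH = 10^(−1.38) = 4.169×10^-2 mol kg⁻¹ atm⁻¹
[CO2*] = KH · pCO2 = 4.169×10^-2 × 5520×10^-6 atm = 2.30×10^-4 mol/kg

[CO2*] = 230 μmol/kg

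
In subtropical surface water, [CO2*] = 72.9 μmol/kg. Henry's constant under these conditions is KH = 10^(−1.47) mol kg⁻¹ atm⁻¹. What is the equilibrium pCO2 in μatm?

pCO2 = 2150 μatm

KH = 10^(−1.47) = 3.388×10^-2 mol kg⁻¹ atm⁻¹
pCO2 = [CO2*]/KH = 72.9×10^-6 / 3.388×10^-2 = 2.15×10^-3 atm = 2150 μatm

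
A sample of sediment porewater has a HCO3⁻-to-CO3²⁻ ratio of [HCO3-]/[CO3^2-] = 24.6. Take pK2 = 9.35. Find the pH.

pH = 7.96

From K2 = [H⁺][CO3^2-]/[HCO3-]:  pH = pK2 − log₁₀([HCO3-]/[CO3^2-])
log₁₀(24.6) = +1.391
pH = 9.35 − (+1.391) = 7.96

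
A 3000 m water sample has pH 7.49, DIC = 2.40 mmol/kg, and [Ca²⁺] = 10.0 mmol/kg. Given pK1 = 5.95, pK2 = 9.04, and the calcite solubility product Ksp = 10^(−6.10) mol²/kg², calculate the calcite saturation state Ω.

Ω = 0.806

α₂ = 1 / (1 + [H⁺]/K2 + [H⁺]²/(K1K2)) = 1 / (1 + 10^+1.55 + 10^+0.01)
   = 1 / (1 + 35.481 + 1.0233) = 1/37.505 = 0.02666
[CO3²⁻] = α₂ × DIC = 0.02666 × 2.40 = 0.06399 mmol/kg
Ksp = 10^(−6.10) = 7.943×10^-7
Ω = [Ca²⁺][CO3²⁻]/Ksp = (10.0×10^-3)(6.399×10^-5) / 7.943×10^-7 = 0.806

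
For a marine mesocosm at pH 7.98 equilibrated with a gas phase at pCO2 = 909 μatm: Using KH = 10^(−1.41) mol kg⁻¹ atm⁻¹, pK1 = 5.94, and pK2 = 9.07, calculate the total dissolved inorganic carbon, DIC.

DIC = 4.23 mmol/kg

[CO2*] = KH · pCO2 = 10^(−1.41) × 909×10^-6 = 3.536×10^-5 mol/kg
α₀ = 1/(1 + K1/[H⁺] + K1K2/[H⁺]²) = 1/(1 + 10^+2.04 + 10^+0.95) = 0.008364
DIC = [CO2*]/α₀ = 3.536×10^-5 / 0.008364 = 4.23 mmol/kg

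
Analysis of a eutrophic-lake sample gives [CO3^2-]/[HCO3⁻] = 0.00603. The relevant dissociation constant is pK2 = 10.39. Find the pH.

pH = 8.17

From K2 = [H⁺][CO3^2-]/[HCO3⁻]:  pH = pK2 + log₁₀([CO3^2-]/[HCO3⁻])
log₁₀(0.00603) = -2.220
pH = 10.39 + (-2.220) = 8.17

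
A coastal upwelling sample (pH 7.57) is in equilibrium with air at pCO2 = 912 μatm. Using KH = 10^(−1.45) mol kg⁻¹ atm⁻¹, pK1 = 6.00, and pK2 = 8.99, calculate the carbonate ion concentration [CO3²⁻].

[CO3²⁻] = 0.0457 mmol/kg

[CO2*] = KH · pCO2 = 10^(−1.45) × 912×10^-6 = 3.236×10^-5 mol/kg
α₀ = 1/(1 + K1/[H⁺] + K1K2/[H⁺]²) = 1/(1 + 10^+1.57 + 10^+0.15) = 0.02527
DIC = [CO2*]/α₀ = 3.236×10^-5 / 0.02527 = 1.280 mmol/kg
[CO3²⁻] = α₂·DIC; α₂ = 0.03570, so [CO3²⁻] = 0.03570 × 1.280 = 0.0457 mmol/kg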